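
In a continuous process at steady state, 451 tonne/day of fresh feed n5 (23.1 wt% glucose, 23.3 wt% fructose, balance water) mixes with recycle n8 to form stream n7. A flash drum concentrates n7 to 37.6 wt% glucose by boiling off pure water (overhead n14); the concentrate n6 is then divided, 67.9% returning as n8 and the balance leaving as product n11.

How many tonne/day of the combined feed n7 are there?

Overall glucose balance (none leaves overhead): glucose in fresh feed = glucose in product, i.e. 451×0.231 = (1−0.679)·n6·0.376.
n6 = 104.18/(0.376×0.321) = 863.17 tonne/day.
Recycle n8 = 0.679×863.17 = 586.09 tonne/day.
Combined feed n7 = 451 + 586.09 = 1037.1 tonne/day.

1037 tonne/day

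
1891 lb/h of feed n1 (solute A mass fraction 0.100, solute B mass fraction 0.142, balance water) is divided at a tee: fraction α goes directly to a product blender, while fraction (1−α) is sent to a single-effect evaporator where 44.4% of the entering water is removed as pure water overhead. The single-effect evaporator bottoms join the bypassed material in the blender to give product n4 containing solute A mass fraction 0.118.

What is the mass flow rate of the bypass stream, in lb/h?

All 1891×0.100 = 189.1 lb/h of solute A reaches n4, so n4 = 189.1/0.118 = 1602.5 lb/h and vapour = 288.46 lb/h.
The evaporator receives (1−α)·1891 of feed at 0.758 water and removes 0.444 of that water:
0.444×0.758×(1−α)×1891 = 288.46
(1−α) = 288.46/636.42 = 0.4533;  α = 0.5467.
Bypass flow = 0.5467×1891 = 1033.9 lb/h.

1034 lb/h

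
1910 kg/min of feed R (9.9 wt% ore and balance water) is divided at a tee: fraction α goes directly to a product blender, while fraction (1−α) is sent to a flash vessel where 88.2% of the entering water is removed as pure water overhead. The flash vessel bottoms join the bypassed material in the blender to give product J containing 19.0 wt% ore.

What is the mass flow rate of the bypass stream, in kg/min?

758.9 kg/min

All 1910×0.099 = 189.09 kg/min of ore reaches J, so J = 189.09/0.190 = 995.21 kg/min and vapour = 914.79 kg/min.
The evaporator receives (1−α)·1910 of feed at 0.901 water and removes 0.882 of that water:
0.882×0.901×(1−α)×1910 = 914.79
(1−α) = 914.79/1517.8 = 0.6027;  α = 0.3973.
Bypass flow = 0.3973×1910 = 758.86 kg/min.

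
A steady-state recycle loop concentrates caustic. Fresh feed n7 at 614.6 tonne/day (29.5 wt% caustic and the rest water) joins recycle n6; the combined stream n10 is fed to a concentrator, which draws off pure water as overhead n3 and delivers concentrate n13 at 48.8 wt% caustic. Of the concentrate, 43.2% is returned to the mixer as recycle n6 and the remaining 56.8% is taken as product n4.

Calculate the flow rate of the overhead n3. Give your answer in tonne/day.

Overall caustic balance (none leaves overhead): caustic in fresh feed = caustic in product, i.e. 614.6×0.295 = (1−0.432)·n13·0.488.
n13 = 181.31/(0.488×0.568) = 654.1 tonne/day.
Recycle n6 = 0.432×654.1 = 282.57 tonne/day.
Combined feed n10 = 614.6 + 282.57 = 897.17 tonne/day.
Overhead n3 = n10 − n13 = 897.17 − 654.1 = 243.07 tonne/day.

243.1 tonne/day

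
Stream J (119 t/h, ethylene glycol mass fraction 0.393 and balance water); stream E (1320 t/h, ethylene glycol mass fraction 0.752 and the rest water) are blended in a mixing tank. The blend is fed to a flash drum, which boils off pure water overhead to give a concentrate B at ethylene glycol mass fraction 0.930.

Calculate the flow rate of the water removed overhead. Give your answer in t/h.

321.4 t/h

ethylene glycol entering = 119×0.393 + 1320×0.752 = 1039.4 t/h.
All ethylene glycol reports to B, so B = 1039.4/0.930 = 1117.6 t/h.
Total feed = 1439 t/h; overhead = 1439 − 1117.6 = 321.36 t/h.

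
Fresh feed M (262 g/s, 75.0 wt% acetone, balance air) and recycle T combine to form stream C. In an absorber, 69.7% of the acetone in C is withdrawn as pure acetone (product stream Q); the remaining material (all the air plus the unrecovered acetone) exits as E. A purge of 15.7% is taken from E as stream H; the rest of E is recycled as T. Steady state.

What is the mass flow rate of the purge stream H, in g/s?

78.05 g/s

air enters only via M and leaves only via the purge: 262×0.250 = 0.157×(air in E), and the absorber passes all air, so air in C = air in E = 417.2 g/s.
acetone in C: m_A = 262×0.750 + (1−0.157)·(1−0.697)·m_A, so m_A = 196.5/0.7446 = 263.91 g/s.
E = (1−0.697)×263.91 + 417.2 = 497.16 g/s.
Purge H = 0.157×497.16 = 78.054 g/s.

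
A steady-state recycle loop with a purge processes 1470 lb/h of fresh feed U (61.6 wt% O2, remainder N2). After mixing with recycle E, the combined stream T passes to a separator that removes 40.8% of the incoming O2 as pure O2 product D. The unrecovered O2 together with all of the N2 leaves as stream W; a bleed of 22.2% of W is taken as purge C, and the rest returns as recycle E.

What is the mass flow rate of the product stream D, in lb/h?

O2 in T: m_A = 1470×0.616 + (1−0.222)·(1−0.408)·m_A, so m_A = 905.52/0.5394 = 1678.7 lb/h.
Product D = 0.408×1678.7 = 684.9 lb/h.

684.9 lb/h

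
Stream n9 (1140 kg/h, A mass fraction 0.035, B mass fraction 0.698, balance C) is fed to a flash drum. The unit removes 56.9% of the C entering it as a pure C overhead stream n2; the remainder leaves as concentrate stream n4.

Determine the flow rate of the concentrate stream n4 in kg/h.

C entering = 1140×0.267 = 304.38 kg/h; overhead removed = 0.569×304.38 = 173.19 kg/h.
Concentrate = 1140 − 173.19 = 966.81 kg/h.

966.8 kg/h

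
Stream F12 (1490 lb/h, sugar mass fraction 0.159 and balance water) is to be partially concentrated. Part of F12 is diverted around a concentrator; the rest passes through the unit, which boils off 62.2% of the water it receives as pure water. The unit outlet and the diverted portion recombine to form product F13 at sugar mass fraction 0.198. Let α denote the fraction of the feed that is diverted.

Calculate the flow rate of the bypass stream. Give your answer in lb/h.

All 1490×0.159 = 236.91 lb/h of sugar reaches F13, so F13 = 236.91/0.198 = 1196.5 lb/h and vapour = 293.48 lb/h.
The evaporator receives (1−α)·1490 of feed at 0.841 water and removes 0.622 of that water:
0.622×0.841×(1−α)×1490 = 293.48
(1−α) = 293.48/779.42 = 0.3765;  α = 0.6235.
Bypass flow = 0.6235×1490 = 928.95 lb/h.

929 lb/h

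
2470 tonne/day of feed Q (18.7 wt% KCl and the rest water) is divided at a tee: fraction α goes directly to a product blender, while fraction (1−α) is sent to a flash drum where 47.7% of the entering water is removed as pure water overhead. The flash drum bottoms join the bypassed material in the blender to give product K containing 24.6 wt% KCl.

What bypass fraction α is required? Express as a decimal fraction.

0.382

All 2470×0.187 = 461.89 tonne/day of KCl reaches K, so K = 461.89/0.246 = 1877.6 tonne/day and vapour = 592.4 tonne/day.
The evaporator receives (1−α)·2470 of feed at 0.813 water and removes 0.477 of that water:
0.477×0.813×(1−α)×2470 = 592.4
(1−α) = 592.4/957.87 = 0.6185;  α = 0.3815.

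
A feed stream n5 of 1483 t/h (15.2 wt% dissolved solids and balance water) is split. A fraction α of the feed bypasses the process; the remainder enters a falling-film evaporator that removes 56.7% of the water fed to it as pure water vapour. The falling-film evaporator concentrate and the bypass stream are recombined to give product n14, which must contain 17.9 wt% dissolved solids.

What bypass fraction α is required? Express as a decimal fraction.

0.686

All 1483×0.152 = 225.42 t/h of dissolved solids reaches n14, so n14 = 225.42/0.179 = 1259.3 t/h and vapour = 223.69 t/h.
The evaporator receives (1−α)·1483 of feed at 0.848 water and removes 0.567 of that water:
0.567×0.848×(1−α)×1483 = 223.69
(1−α) = 223.69/713.05 = 0.3137;  α = 0.6863.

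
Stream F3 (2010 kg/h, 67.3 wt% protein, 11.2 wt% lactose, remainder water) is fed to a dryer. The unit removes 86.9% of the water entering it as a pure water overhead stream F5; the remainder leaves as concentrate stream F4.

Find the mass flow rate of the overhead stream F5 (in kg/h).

375.5 kg/h

water entering = 2010×0.215 = 432.15 kg/h; overhead removed = 0.869×432.15 = 375.54 kg/h.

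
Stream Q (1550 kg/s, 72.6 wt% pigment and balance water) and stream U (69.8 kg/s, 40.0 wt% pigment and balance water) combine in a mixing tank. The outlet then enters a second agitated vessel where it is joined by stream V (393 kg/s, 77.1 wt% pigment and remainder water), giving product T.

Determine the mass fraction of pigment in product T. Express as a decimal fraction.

0.7235

Overall, product flow = 2012.8 kg/s.
pigment in = 1550×0.726 + 69.8×0.400 + 393×0.771 = 1456.2 kg/s.
pigment fraction in T = 0.7235.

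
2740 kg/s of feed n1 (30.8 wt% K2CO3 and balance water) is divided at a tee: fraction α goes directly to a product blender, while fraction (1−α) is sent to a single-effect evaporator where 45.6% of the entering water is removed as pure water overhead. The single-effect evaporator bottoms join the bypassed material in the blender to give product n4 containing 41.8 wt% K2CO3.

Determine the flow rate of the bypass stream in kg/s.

All 2740×0.308 = 843.92 kg/s of K2CO3 reaches n4, so n4 = 843.92/0.418 = 2018.9 kg/s and vapour = 721.05 kg/s.
The evaporator receives (1−α)·2740 of feed at 0.692 water and removes 0.456 of that water:
0.456×0.692×(1−α)×2740 = 721.05
(1−α) = 721.05/864.61 = 0.8340;  α = 0.1660.
Bypass flow = 0.1660×2740 = 454.95 kg/s.

454.9 kg/s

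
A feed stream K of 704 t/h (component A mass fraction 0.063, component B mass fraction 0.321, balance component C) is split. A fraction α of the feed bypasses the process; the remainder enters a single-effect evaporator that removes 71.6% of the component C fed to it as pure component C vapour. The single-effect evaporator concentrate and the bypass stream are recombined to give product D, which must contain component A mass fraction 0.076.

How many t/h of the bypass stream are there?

431 t/h

All 704×0.063 = 44.352 t/h of component A reaches D, so D = 44.352/0.076 = 583.58 t/h and vapour = 120.42 t/h.
The evaporator receives (1−α)·704 of feed at 0.616 component C and removes 0.716 of that component C:
0.716×0.616×(1−α)×704 = 120.42
(1−α) = 120.42/310.5 = 0.3878;  α = 0.6122.
Bypass flow = 0.6122×704 = 430.97 t/h.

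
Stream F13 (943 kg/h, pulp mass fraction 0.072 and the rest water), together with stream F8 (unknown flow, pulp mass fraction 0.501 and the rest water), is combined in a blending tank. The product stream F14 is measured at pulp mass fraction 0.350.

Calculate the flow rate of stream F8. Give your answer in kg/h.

1736 kg/h

Let F8 be the unknown flow. Total out = 943 + F8.
pulp balance: 67.896 + 0.501·F8 = 0.350·(943 + F8)
(0.501 − 0.350)·F8 = 0.350×943 − 67.896 = 262.15
F8 = 262.15 / 0.151 = 1736.1 kg/h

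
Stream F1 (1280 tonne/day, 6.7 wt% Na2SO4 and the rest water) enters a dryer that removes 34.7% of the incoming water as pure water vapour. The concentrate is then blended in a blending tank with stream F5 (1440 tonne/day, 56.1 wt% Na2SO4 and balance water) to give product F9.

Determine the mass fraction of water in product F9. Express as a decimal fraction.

Vapour removed = 0.347×0.933×1280 = 414.4 tonne/day; concentrate = 865.6 tonne/day.
water reaching the mixer = 779.84 (from concentrate) + 1440×0.439 = 1412 tonne/day.
Product flow = 865.6 + 1440 = 2305.6 tonne/day; water fraction = 0.6124.

0.6124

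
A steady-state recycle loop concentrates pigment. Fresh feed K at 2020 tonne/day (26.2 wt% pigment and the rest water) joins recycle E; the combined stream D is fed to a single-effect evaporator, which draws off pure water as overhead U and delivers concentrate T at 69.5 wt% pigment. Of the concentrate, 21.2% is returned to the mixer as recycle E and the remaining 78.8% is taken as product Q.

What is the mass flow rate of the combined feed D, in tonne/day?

2225 tonne/day

Overall pigment balance (none leaves overhead): pigment in fresh feed = pigment in product, i.e. 2020×0.262 = (1−0.212)·T·0.695.
T = 529.24/(0.695×0.788) = 966.37 tonne/day.
Recycle E = 0.212×966.37 = 204.87 tonne/day.
Combined feed D = 2020 + 204.87 = 2224.9 tonne/day.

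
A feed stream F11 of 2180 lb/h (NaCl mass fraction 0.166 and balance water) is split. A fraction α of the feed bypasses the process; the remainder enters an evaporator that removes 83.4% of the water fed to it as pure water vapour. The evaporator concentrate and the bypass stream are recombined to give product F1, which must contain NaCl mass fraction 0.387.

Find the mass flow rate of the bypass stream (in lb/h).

390.2 lb/h

All 2180×0.166 = 361.88 lb/h of NaCl reaches F1, so F1 = 361.88/0.387 = 935.09 lb/h and vapour = 1244.9 lb/h.
The evaporator receives (1−α)·2180 of feed at 0.834 water and removes 0.834 of that water:
0.834×0.834×(1−α)×2180 = 1244.9
(1−α) = 1244.9/1516.3 = 0.8210;  α = 0.1790.
Bypass flow = 0.1790×2180 = 390.2 lb/h.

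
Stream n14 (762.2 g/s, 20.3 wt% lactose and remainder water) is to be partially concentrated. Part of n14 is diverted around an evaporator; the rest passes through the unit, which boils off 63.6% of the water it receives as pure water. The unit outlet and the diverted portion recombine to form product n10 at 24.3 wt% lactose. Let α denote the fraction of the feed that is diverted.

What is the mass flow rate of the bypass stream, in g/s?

All 762.2×0.203 = 154.73 g/s of lactose reaches n10, so n10 = 154.73/0.243 = 636.73 g/s and vapour = 125.47 g/s.
The evaporator receives (1−α)·762.2 of feed at 0.797 water and removes 0.636 of that water:
0.636×0.797×(1−α)×762.2 = 125.47
(1−α) = 125.47/386.35 = 0.3247;  α = 0.6753.
Bypass flow = 0.6753×762.2 = 514.68 g/s.

514.7 g/s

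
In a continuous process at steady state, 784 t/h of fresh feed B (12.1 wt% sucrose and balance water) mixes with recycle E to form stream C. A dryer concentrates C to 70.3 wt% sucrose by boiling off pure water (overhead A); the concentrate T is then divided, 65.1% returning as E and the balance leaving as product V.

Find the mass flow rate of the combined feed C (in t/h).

Overall sucrose balance (none leaves overhead): sucrose in fresh feed = sucrose in product, i.e. 784×0.121 = (1−0.651)·T·0.703.
T = 94.864/(0.703×0.349) = 386.65 t/h.
Recycle E = 0.651×386.65 = 251.71 t/h.
Combined feed C = 784 + 251.71 = 1035.7 t/h.

1036 t/h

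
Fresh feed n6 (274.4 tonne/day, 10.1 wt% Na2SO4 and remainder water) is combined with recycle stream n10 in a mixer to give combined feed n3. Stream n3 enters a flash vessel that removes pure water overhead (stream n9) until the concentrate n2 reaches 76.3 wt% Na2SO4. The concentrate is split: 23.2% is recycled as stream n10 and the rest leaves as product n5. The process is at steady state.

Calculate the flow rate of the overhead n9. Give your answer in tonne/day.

Overall Na2SO4 balance (none leaves overhead): Na2SO4 in fresh feed = Na2SO4 in product, i.e. 274.4×0.101 = (1−0.232)·n2·0.763.
n2 = 27.714/(0.763×0.768) = 47.295 tonne/day.
Recycle n10 = 0.232×47.295 = 10.973 tonne/day.
Combined feed n3 = 274.4 + 10.973 = 285.37 tonne/day.
Overhead n9 = n3 − n2 = 285.37 − 47.295 = 238.08 tonne/day.

238.1 tonne/day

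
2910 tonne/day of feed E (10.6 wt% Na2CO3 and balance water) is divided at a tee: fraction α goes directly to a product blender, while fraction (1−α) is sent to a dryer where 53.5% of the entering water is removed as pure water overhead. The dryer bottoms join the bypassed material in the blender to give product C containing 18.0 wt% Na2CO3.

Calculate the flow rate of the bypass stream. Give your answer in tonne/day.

All 2910×0.106 = 308.46 tonne/day of Na2CO3 reaches C, so C = 308.46/0.180 = 1713.7 tonne/day and vapour = 1196.3 tonne/day.
The evaporator receives (1−α)·2910 of feed at 0.894 water and removes 0.535 of that water:
0.535×0.894×(1−α)×2910 = 1196.3
(1−α) = 1196.3/1391.8 = 0.8595;  α = 0.1405.
Bypass flow = 0.1405×2910 = 408.73 tonne/day.

408.7 tonne/day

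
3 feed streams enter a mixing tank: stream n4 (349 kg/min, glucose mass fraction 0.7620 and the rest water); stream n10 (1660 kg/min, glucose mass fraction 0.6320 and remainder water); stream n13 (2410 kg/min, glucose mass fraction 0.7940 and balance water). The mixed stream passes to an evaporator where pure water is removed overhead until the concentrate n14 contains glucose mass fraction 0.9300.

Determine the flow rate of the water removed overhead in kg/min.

glucose entering = 349×0.762 + 1660×0.632 + 2410×0.794 = 3228.6 kg/min.
All glucose reports to n14, so n14 = 3228.6/0.930 = 3471.6 kg/min.
Total feed = 4419 kg/min; overhead = 4419 − 3471.6 = 947.39 kg/min.

947.4 kg/min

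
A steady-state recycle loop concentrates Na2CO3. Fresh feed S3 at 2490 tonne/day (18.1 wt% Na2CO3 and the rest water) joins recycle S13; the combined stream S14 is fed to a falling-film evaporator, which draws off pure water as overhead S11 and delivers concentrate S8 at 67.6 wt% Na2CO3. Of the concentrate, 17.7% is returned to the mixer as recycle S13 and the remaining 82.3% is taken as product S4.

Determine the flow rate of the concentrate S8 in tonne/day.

810.1 tonne/day

Overall Na2CO3 balance (none leaves overhead): Na2CO3 in fresh feed = Na2CO3 in product, i.e. 2490×0.181 = (1−0.177)·S8·0.676.
S8 = 450.69/(0.676×0.823) = 810.09 tonne/day.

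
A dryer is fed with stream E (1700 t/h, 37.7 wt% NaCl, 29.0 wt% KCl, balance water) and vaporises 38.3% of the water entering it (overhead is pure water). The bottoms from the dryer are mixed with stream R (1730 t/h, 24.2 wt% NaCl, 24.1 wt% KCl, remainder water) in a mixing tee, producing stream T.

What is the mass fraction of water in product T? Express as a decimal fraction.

0.387

Vapour removed = 0.383×0.333×1700 = 216.82 t/h; concentrate = 1483.2 t/h.
water reaching the mixer = 349.28 (from concentrate) + 1730×0.517 = 1243.7 t/h.
Product flow = 1483.2 + 1730 = 3213.2 t/h; water fraction = 0.387.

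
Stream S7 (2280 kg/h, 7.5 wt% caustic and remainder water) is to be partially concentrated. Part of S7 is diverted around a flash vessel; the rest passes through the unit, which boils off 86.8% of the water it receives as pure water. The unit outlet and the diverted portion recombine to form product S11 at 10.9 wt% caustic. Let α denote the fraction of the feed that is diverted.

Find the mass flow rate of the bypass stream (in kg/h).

1394 kg/h

All 2280×0.075 = 171 kg/h of caustic reaches S11, so S11 = 171/0.109 = 1568.8 kg/h and vapour = 711.19 kg/h.
The evaporator receives (1−α)·2280 of feed at 0.925 water and removes 0.868 of that water:
0.868×0.925×(1−α)×2280 = 711.19
(1−α) = 711.19/1830.6 = 0.3885;  α = 0.6115.
Bypass flow = 0.6115×2280 = 1394.2 kg/h.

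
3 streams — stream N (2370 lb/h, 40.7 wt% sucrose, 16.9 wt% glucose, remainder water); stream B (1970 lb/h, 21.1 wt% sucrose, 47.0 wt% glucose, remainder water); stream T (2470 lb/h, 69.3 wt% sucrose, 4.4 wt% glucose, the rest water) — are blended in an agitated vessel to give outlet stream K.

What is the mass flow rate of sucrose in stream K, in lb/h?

sucrose out = sucrose in = 2370×0.407 + 1970×0.211 + 2470×0.693 = 3092 lb/h.

3092 lb/h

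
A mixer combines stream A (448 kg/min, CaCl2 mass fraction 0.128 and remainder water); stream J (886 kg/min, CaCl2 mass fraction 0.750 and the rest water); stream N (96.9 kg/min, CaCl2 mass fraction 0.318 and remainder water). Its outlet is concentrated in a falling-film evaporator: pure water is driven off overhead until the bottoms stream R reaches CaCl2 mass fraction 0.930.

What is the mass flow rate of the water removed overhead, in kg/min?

CaCl2 entering = 448×0.128 + 886×0.750 + 96.9×0.318 = 752.66 kg/min.
All CaCl2 reports to R, so R = 752.66/0.930 = 809.31 kg/min.
Total feed = 1430.9 kg/min; overhead = 1430.9 − 809.31 = 621.59 kg/min.

621.6 kg/min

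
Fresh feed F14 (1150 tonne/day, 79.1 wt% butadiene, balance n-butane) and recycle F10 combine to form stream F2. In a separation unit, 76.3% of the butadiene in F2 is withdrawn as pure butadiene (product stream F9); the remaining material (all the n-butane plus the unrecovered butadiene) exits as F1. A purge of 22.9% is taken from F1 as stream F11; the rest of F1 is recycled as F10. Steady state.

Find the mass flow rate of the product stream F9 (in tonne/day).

butadiene in F2: m_A = 1150×0.791 + (1−0.229)·(1−0.763)·m_A, so m_A = 909.65/0.8173 = 1113 tonne/day.
Product F9 = 0.763×1113 = 849.24 tonne/day.

849.2 tonne/day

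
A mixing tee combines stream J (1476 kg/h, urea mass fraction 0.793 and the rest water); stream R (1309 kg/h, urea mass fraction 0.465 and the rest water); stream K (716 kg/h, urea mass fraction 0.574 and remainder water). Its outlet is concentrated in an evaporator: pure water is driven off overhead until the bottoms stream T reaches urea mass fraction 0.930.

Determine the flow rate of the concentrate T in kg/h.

urea entering = 1476×0.793 + 1309×0.465 + 716×0.574 = 2190.1 kg/h.
All urea reports to T, so T = 2190.1/0.930 = 2355 kg/h.

2355 kg/h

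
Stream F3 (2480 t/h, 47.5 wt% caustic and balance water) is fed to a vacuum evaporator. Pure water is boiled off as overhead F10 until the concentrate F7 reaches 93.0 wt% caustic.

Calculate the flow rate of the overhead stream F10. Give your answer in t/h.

caustic is conserved: 2480×0.475 = 1178 t/h all reports to the concentrate.
Concentrate = 1178/(target fraction) = 1266.7 t/h.
Overhead = 2480 − 1266.7 = 1213.3 t/h.

1213 t/h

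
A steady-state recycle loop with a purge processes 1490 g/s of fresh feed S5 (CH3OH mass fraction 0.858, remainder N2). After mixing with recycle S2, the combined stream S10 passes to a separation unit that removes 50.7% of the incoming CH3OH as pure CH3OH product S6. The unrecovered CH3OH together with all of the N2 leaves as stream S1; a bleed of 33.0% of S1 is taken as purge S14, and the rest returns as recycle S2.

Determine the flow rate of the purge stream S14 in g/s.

522.2 g/s

N2 enters only via S5 and leaves only via the purge: 1490×0.142 = 0.330×(N2 in S1), and the separation unit passes all N2, so N2 in S10 = N2 in S1 = 641.15 g/s.
CH3OH in S10: m_A = 1490×0.858 + (1−0.330)·(1−0.507)·m_A, so m_A = 1278.4/0.6697 = 1909 g/s.
S1 = (1−0.507)×1909 + 641.15 = 1582.3 g/s.
Purge S14 = 0.330×1582.3 = 522.15 g/s.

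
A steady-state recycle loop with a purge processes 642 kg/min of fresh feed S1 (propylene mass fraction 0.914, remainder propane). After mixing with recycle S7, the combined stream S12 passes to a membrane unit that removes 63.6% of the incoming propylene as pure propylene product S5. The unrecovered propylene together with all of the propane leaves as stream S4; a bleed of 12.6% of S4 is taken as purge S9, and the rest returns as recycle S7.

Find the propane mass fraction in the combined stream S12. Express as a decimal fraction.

propane enters only via S1 and leaves only via the purge: 642×0.086 = 0.126×(propane in S4), and the membrane unit passes all propane, so propane in S12 = propane in S4 = 438.19 kg/min.
propylene in S12: m_A = 642×0.914 + (1−0.126)·(1−0.636)·m_A, so m_A = 586.79/0.6819 = 860.56 kg/min.
S12 = 860.56 + 438.19 = 1298.8 kg/min.
propane fraction in S12 = 438.19/1298.8 = 0.337.

0.337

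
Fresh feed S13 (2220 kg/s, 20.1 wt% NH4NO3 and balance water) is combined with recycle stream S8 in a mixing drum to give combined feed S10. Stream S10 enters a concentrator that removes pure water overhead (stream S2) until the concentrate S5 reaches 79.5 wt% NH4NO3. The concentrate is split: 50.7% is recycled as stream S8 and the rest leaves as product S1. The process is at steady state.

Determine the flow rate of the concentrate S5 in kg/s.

1139 kg/s

Overall NH4NO3 balance (none leaves overhead): NH4NO3 in fresh feed = NH4NO3 in product, i.e. 2220×0.201 = (1−0.507)·S5·0.795.
S5 = 446.22/(0.795×0.493) = 1138.5 kg/s.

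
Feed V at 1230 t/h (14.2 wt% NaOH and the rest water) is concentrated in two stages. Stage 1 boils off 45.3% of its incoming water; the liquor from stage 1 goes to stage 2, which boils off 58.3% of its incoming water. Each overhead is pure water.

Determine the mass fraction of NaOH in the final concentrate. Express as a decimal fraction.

water in feed = 1230×0.858 = 1055.3 t/h.
After stage 1: water left = (1−0.453)×1055.3 = 577.27; stream total = 751.93 t/h.
After stage 2: water left = (1−0.583)×577.27 = 240.72; final concentrate = 415.38 t/h.
NaOH fraction = 174.66/415.38 = 0.420.

0.420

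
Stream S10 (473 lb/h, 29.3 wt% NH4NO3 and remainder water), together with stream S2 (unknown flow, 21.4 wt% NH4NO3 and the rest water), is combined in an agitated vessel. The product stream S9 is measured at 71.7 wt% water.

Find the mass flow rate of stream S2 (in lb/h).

68.55 lb/h

Let S2 be the unknown flow. Total out = 473 + S2.
water balance: 334.41 + 0.786·S2 = 0.717·(473 + S2)
(0.786 − 0.717)·S2 = 0.717×473 − 334.41 = 4.73
S2 = 4.73 / 0.069 = 68.551 lb/h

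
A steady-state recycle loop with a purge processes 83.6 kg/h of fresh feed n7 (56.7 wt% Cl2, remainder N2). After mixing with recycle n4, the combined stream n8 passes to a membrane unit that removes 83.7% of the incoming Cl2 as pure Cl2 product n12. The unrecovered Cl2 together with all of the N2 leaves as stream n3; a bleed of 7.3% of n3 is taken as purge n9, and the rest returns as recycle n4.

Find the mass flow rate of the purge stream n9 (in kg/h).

36.86 kg/h

N2 enters only via n7 and leaves only via the purge: 83.6×0.433 = 0.073×(N2 in n3), and the membrane unit passes all N2, so N2 in n8 = N2 in n3 = 495.87 kg/h.
Cl2 in n8: m_A = 83.6×0.567 + (1−0.073)·(1−0.837)·m_A, so m_A = 47.401/0.8489 = 55.838 kg/h.
n3 = (1−0.837)×55.838 + 495.87 = 504.98 kg/h.
Purge n9 = 0.073×504.98 = 36.863 kg/h.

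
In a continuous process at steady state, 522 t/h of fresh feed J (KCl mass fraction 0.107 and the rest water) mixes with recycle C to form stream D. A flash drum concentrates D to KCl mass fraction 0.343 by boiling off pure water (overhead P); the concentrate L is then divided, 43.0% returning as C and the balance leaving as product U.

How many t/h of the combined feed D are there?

644.8 t/h

Overall KCl balance (none leaves overhead): KCl in fresh feed = KCl in product, i.e. 522×0.107 = (1−0.430)·L·0.343.
L = 55.854/(0.343×0.570) = 285.68 t/h.
Recycle C = 0.430×285.68 = 122.84 t/h.
Combined feed D = 522 + 122.84 = 644.84 t/h.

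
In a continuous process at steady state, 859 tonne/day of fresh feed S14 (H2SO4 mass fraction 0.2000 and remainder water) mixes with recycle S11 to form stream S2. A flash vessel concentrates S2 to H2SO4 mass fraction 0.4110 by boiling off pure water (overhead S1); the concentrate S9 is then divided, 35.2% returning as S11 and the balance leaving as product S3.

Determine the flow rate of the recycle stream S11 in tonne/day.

Overall H2SO4 balance (none leaves overhead): H2SO4 in fresh feed = H2SO4 in product, i.e. 859×0.200 = (1−0.352)·S9·0.411.
S9 = 171.8/(0.411×0.648) = 645.07 tonne/day.
Recycle S11 = 0.352×645.07 = 227.06 tonne/day.

227.1 tonne/day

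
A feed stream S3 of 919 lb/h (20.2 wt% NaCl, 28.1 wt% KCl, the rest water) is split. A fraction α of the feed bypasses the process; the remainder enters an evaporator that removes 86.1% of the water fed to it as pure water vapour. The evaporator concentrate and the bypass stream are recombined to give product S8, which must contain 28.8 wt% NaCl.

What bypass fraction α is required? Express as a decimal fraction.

0.329

All 919×0.202 = 185.64 lb/h of NaCl reaches S8, so S8 = 185.64/0.288 = 644.58 lb/h and vapour = 274.42 lb/h.
The evaporator receives (1−α)·919 of feed at 0.517 water and removes 0.861 of that water:
0.861×0.517×(1−α)×919 = 274.42
(1−α) = 274.42/409.08 = 0.6708;  α = 0.3292.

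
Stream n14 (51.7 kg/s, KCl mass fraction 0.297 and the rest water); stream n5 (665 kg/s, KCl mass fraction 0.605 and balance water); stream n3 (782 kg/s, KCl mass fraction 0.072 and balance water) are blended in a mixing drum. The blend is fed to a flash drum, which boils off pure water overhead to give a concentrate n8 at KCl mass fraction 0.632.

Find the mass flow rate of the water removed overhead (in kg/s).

KCl entering = 51.7×0.297 + 665×0.605 + 782×0.072 = 473.98 kg/s.
All KCl reports to n8, so n8 = 473.98/0.632 = 749.97 kg/s.
Total feed = 1498.7 kg/s; overhead = 1498.7 − 749.97 = 748.73 kg/s.

748.7 kg/s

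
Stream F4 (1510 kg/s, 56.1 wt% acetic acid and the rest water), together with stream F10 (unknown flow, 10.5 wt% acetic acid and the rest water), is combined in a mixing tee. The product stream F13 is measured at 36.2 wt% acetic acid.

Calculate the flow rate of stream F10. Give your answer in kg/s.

1169 kg/s

Let F10 be the unknown flow. Total out = 1510 + F10.
acetic acid balance: 847.11 + 0.105·F10 = 0.362·(1510 + F10)
(0.105 − 0.362)·F10 = 0.362×1510 − 847.11 = -300.49
F10 = -300.49 / -0.257 = 1169.2 kg/s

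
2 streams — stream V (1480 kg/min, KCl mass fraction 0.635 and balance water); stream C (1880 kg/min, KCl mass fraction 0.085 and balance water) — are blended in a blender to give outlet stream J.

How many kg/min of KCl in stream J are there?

1100 kg/min

KCl out = KCl in = 1480×0.635 + 1880×0.085 = 1099.6 kg/min.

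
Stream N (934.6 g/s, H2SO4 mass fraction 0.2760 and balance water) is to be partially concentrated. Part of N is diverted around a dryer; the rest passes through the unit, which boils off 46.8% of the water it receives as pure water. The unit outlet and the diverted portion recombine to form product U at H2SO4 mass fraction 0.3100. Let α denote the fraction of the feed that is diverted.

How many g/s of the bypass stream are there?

All 934.6×0.276 = 257.95 g/s of H2SO4 reaches U, so U = 257.95/0.310 = 832.1 g/s and vapour = 102.5 g/s.
The evaporator receives (1−α)·934.6 of feed at 0.724 water and removes 0.468 of that water:
0.468×0.724×(1−α)×934.6 = 102.5
(1−α) = 102.5/316.67 = 0.3237;  α = 0.6763.
Bypass flow = 0.6763×934.6 = 632.08 g/s.

632.1 g/s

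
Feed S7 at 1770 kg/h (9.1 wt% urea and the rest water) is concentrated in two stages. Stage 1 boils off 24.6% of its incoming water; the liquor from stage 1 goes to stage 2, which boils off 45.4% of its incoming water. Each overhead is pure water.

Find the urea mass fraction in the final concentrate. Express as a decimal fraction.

water in feed = 1770×0.909 = 1608.9 kg/h.
After stage 1: water left = (1−0.246)×1608.9 = 1213.1; stream total = 1374.2 kg/h.
After stage 2: water left = (1−0.454)×1213.1 = 662.37; final concentrate = 823.44 kg/h.
urea fraction = 161.07/823.44 = 0.196.

0.196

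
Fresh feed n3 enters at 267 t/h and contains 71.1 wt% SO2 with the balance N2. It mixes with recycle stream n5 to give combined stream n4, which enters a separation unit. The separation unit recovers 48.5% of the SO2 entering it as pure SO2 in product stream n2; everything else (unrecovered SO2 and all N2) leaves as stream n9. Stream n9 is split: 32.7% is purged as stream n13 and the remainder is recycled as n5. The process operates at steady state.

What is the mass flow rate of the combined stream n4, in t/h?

526.5 t/h

N2 enters only via n3 and leaves only via the purge: 267×0.289 = 0.327×(N2 in n9), and the separation unit passes all N2, so N2 in n4 = N2 in n9 = 235.97 t/h.
SO2 in n4: m_A = 267×0.711 + (1−0.327)·(1−0.485)·m_A, so m_A = 189.84/0.6534 = 290.53 t/h.
n4 = 290.53 + 235.97 = 526.51 t/h.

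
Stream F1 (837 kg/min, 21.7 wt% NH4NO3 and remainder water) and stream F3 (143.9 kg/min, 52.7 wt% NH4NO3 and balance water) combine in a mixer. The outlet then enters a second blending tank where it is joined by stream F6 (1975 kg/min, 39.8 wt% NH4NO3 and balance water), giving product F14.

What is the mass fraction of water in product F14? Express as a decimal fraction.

Overall, product flow = 2955.9 kg/min.
water in = 837×0.783 + 143.9×0.473 + 1975×0.602 = 1912.4 kg/min.
water fraction in F14 = 0.6470.

0.6470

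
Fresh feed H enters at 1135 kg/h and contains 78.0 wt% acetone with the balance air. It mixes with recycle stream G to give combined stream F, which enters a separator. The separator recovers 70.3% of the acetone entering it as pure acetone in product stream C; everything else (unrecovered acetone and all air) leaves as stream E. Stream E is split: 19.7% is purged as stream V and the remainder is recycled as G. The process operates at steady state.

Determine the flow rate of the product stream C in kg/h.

817.3 kg/h

acetone in F: m_A = 1135×0.780 + (1−0.197)·(1−0.703)·m_A, so m_A = 885.3/0.7615 = 1162.6 kg/h.
Product C = 0.703×1162.6 = 817.28 kg/h.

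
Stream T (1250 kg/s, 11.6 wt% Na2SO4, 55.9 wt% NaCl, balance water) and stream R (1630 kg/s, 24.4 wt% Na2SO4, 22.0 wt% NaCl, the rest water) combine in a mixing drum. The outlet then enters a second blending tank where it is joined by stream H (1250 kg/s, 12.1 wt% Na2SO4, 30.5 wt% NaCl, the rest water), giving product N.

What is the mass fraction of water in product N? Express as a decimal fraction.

0.484

Overall, product flow = 4130 kg/s.
water in = 1250×0.325 + 1630×0.536 + 1250×0.574 = 1997.4 kg/s.
water fraction in N = 0.484.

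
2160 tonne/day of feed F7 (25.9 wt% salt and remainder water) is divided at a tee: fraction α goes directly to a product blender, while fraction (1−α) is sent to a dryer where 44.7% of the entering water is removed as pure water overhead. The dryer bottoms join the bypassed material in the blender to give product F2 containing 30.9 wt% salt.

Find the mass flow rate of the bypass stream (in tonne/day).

1105 tonne/day

All 2160×0.259 = 559.44 tonne/day of salt reaches F2, so F2 = 559.44/0.309 = 1810.5 tonne/day and vapour = 349.51 tonne/day.
The evaporator receives (1−α)·2160 of feed at 0.741 water and removes 0.447 of that water:
0.447×0.741×(1−α)×2160 = 349.51
(1−α) = 349.51/715.45 = 0.4885;  α = 0.5115.
Bypass flow = 0.5115×2160 = 1104.8 tonne/day.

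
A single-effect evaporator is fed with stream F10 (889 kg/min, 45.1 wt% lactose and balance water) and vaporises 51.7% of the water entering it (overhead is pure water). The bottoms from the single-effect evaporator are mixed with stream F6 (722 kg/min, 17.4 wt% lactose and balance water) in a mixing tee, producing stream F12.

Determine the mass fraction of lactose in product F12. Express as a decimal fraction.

0.3876

Vapour removed = 0.517×0.549×889 = 252.33 kg/min; concentrate = 636.67 kg/min.
lactose reaching the mixer = 400.94 (from concentrate) + 722×0.174 = 526.57 kg/min.
Product flow = 636.67 + 722 = 1358.7 kg/min; lactose fraction = 0.3876.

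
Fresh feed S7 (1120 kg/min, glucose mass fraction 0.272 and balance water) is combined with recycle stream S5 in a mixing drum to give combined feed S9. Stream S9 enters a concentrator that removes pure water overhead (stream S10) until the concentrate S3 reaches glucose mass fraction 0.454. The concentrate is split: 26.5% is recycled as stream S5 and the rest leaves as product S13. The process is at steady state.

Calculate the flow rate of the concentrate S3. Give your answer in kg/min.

Overall glucose balance (none leaves overhead): glucose in fresh feed = glucose in product, i.e. 1120×0.272 = (1−0.265)·S3·0.454.
S3 = 304.64/(0.454×0.735) = 912.94 kg/min.

912.9 kg/min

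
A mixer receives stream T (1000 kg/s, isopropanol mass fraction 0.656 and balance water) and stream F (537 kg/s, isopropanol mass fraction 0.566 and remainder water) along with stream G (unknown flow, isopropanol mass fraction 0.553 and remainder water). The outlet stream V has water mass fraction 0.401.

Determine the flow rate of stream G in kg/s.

Let G be the unknown flow. Total out = 1537 + G.
water balance: 577.06 + 0.447·G = 0.401·(1537 + G)
(0.447 − 0.401)·G = 0.401×1537 − 577.06 = 39.279
G = 39.279 / 0.046 = 853.89 kg/s

853.9 kg/s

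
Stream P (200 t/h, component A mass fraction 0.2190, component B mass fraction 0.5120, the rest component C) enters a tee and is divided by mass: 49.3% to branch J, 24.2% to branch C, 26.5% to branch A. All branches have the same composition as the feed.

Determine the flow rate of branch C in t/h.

48.4 t/h

Branch C flow = 0.242×200 = 48.4 t/h.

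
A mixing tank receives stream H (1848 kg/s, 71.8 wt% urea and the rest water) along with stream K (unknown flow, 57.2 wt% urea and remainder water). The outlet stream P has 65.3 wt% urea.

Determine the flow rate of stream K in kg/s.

1483 kg/s

Let K be the unknown flow. Total out = 1848 + K.
urea balance: 1326.9 + 0.572·K = 0.653·(1848 + K)
(0.572 − 0.653)·K = 0.653×1848 − 1326.9 = -120.12
K = -120.12 / -0.081 = 1483 kg/s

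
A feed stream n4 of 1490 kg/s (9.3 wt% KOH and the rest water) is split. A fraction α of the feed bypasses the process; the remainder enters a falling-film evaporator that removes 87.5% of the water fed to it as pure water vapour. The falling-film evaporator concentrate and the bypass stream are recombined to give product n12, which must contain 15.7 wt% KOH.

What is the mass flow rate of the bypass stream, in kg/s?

724.7 kg/s

All 1490×0.093 = 138.57 kg/s of KOH reaches n12, so n12 = 138.57/0.157 = 882.61 kg/s and vapour = 607.39 kg/s.
The evaporator receives (1−α)·1490 of feed at 0.907 water and removes 0.875 of that water:
0.875×0.907×(1−α)×1490 = 607.39
(1−α) = 607.39/1182.5 = 0.5136;  α = 0.4864.
Bypass flow = 0.4864×1490 = 724.67 kg/s.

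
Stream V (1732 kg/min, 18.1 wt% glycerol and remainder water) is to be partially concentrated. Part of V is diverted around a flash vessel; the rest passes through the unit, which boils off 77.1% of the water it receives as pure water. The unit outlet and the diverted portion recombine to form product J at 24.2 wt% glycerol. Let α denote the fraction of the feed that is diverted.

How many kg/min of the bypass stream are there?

1041 kg/min

All 1732×0.181 = 313.49 kg/min of glycerol reaches J, so J = 313.49/0.242 = 1295.4 kg/min and vapour = 436.58 kg/min.
The evaporator receives (1−α)·1732 of feed at 0.819 water and removes 0.771 of that water:
0.771×0.819×(1−α)×1732 = 436.58
(1−α) = 436.58/1093.7 = 0.3992;  α = 0.6008.
Bypass flow = 0.6008×1732 = 1040.6 kg/min.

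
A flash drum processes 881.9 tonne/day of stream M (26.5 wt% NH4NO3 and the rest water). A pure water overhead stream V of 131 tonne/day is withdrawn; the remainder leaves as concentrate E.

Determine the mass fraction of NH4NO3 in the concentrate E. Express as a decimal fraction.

NH4NO3 is not removed: 881.9×0.265 = 233.7 tonne/day of NH4NO3 enters E.
Concentrate = 881.9 − 131 = 750.9 tonne/day.
Mass fraction = 233.7/750.9 = 0.311.

0.311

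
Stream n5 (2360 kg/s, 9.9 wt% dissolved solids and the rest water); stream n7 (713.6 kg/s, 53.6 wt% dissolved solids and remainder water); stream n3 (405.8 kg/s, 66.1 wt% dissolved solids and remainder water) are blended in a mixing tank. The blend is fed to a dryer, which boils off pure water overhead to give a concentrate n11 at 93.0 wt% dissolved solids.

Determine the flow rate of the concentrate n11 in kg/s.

950.9 kg/s

dissolved solids entering = 2360×0.099 + 713.6×0.536 + 405.8×0.661 = 884.36 kg/s.
All dissolved solids reports to n11, so n11 = 884.36/0.930 = 950.93 kg/s.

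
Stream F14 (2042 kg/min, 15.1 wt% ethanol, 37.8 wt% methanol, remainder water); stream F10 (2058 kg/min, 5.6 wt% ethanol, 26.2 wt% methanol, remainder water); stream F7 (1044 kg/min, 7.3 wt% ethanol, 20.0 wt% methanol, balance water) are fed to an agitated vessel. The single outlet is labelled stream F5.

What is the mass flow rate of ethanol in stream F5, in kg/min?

ethanol out = ethanol in = 2042×0.151 + 2058×0.056 + 1044×0.073 = 499.8 kg/min.

499.8 kg/min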